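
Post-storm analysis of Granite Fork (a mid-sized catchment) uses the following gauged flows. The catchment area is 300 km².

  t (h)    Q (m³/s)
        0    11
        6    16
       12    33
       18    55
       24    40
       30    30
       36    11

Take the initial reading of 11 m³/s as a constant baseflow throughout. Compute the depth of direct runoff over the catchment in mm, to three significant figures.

Direct runoff: 0.0, 5.0, 22.0, 44.0, 29.0, 19.0, 0.0 m³/s; ΣQ_DR = 119.0 m³/s.
V = ΣQ_DR · Δt = 119.0 × 21600 s = 2.570 × 10^6 m³.
Over A = 300 km², depth = V / A = 8.57 mm.

d ≈ 8.57 mm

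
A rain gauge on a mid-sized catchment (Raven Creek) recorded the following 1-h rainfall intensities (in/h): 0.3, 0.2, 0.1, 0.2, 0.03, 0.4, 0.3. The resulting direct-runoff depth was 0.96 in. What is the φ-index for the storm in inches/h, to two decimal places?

Only the 6 blocks with intensity above φ contribute runoff: 0.3, 0.2, 0.1, 0.2, 0.4, 0.3 in/h.
Σ(I−φ)·Δt = d  ⇒  (0.3+0.2+0.1+0.2+0.4+0.3 − 6φ)·1 = 0.96
φ = (1.500 − 0.96/1) / 6 = 0.09 in/h.

φ ≈ 0.09 in/h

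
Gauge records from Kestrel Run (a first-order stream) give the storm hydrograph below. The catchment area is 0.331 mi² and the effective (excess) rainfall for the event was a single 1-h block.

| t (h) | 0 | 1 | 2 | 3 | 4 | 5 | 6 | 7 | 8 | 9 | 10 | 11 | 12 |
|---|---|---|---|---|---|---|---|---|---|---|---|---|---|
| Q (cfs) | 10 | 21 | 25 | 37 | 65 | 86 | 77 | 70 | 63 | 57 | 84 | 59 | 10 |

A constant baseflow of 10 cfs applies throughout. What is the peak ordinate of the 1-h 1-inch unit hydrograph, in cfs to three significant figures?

Direct runoff: 0.0, 11.0, 15.0, 27.0, 55.0, 76.0, 67.0, 60.0, 53.0, 47.0, 74.0, 49.0, 0.0 cfs; ΣQ_DR = 534.0 cfs, peak = 76.0 cfs.
Runoff depth d = ΣQ_DR·Δt / A = 534.0 × 3600 / (0.331 mi²) = 2.500 in.
The 1-inch UH is the DRH scaled by (1 in)/d, so U_p = 76.0 × 1/2.500 = 30.4 cfs.

U_p ≈ 30.4 cfs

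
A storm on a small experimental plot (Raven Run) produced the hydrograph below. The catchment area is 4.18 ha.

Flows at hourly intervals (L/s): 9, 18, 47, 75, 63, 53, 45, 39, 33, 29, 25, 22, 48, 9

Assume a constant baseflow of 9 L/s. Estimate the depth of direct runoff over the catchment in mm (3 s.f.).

Direct runoff: 0.0, 9.0, 38.0, 66.0, 54.0, 44.0, 36.0, 30.0, 24.0, 20.0, 16.0, 13.0, 39.0, 0.0 L/s; ΣQ_DR = 389.0 L/s.
V = ΣQ_DR · Δt = 389.0 × 3600 s = 1.400 × 10^6 L.
Over A = 4.18 ha, depth = V / A = 33.5 mm.

d ≈ 33.5 mm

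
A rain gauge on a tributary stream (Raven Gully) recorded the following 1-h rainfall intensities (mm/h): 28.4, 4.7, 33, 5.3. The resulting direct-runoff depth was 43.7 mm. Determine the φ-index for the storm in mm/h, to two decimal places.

φ ≈ 8.85 mm/h

Only the 2 blocks with intensity above φ contribute runoff: 28.4, 33 mm/h.
Σ(I−φ)·Δt = d  ⇒  (28.4+33 − 2φ)·1 = 43.7
φ = (61.40 − 43.7/1) / 2 = 8.85 mm/h.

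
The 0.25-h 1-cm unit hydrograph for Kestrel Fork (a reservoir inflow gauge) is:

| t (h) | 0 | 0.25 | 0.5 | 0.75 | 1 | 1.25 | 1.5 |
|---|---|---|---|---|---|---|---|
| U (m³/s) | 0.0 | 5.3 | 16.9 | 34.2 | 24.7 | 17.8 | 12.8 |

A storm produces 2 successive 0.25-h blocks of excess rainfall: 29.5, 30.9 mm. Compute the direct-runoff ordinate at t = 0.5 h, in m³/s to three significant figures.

Q ≈ 66.2 m³/s

By discrete convolution, Q_j = Σ (P_i / 10 mm) · U_{j−i}.
At t = 0.5 h (j=2): Q = (29.5/10)·16.9 + (30.9/10)·5.3 = 66.2 m³/s.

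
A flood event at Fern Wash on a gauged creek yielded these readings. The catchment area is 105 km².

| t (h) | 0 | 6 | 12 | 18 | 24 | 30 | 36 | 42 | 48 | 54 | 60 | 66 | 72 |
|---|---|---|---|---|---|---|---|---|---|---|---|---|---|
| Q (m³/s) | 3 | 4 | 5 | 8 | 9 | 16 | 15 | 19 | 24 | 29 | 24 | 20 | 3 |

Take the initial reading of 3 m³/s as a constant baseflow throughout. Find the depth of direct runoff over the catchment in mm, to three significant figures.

d ≈ 28.8 mm

Direct runoff: 0.0, 1.0, 2.0, 5.0, 6.0, 13.0, 12.0, 16.0, 21.0, 26.0, 21.0, 17.0, 0.0 m³/s; ΣQ_DR = 140.0 m³/s.
V = ΣQ_DR · Δt = 140.0 × 21600 s = 3.024 × 10^6 m³.
Over A = 105 km², depth = V / A = 28.8 mm.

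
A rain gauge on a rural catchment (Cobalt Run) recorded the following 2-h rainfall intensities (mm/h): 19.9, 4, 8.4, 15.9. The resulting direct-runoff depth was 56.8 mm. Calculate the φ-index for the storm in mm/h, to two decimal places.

Only the 3 blocks with intensity above φ contribute runoff: 19.9, 8.4, 15.9 mm/h.
Σ(I−φ)·Δt = d  ⇒  (19.9+8.4+15.9 − 3φ)·2 = 56.8
φ = (44.20 − 56.8/2) / 3 = 5.27 mm/h.

φ ≈ 5.27 mm/h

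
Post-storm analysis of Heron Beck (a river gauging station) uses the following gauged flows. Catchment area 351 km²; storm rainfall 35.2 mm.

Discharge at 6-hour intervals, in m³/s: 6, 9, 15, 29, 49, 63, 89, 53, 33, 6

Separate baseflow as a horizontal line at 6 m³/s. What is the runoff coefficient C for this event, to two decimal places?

ΣQ_DR = 292.0 m³/s; V = ΣQ_DR·Δt = 6.307 × 10^6 m³.
Runoff depth d = V / A = 17.97 mm.
C = d / P = 17.97 / 35.2 = 0.51.

C ≈ 0.51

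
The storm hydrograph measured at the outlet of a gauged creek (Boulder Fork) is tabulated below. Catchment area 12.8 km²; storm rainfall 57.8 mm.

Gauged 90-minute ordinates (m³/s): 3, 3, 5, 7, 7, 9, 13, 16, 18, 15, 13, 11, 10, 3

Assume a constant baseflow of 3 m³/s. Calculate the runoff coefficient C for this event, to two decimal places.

ΣQ_DR = 91.00 m³/s; V = ΣQ_DR·Δt = 4.914 × 10^5 m³.
Runoff depth d = V / A = 38.39 mm.
C = d / P = 38.39 / 57.8 = 0.66.

C ≈ 0.66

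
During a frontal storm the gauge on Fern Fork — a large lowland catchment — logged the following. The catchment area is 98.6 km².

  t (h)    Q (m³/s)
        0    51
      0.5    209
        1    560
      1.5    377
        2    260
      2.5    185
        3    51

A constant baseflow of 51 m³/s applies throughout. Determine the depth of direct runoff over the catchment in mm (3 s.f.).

d ≈ 24.4 mm

Direct runoff: 0.0, 158.0, 509.0, 326.0, 209.0, 134.0, 0.0 m³/s; ΣQ_DR = 1336 m³/s.
V = ΣQ_DR · Δt = 1336 × 1800 s = 2.405 × 10^6 m³.
Over A = 98.6 km², depth = V / A = 24.4 mm.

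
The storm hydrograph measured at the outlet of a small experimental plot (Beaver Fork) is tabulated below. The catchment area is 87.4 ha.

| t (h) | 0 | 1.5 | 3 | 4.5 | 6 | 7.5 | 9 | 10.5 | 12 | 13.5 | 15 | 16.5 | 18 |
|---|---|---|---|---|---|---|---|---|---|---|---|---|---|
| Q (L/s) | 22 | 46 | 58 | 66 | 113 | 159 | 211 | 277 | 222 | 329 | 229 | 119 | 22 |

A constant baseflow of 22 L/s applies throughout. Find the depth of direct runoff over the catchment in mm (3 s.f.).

d ≈ 9.81 mm

Direct runoff: 0.0, 24.0, 36.0, 44.0, 91.0, 137.0, 189.0, 255.0, 200.0, 307.0, 207.0, 97.0, 0.0 L/s; ΣQ_DR = 1587 L/s.
V = ΣQ_DR · Δt = 1587 × 5400 s = 8.570 × 10^6 L.
Over A = 87.4 ha, depth = V / A = 9.81 mm.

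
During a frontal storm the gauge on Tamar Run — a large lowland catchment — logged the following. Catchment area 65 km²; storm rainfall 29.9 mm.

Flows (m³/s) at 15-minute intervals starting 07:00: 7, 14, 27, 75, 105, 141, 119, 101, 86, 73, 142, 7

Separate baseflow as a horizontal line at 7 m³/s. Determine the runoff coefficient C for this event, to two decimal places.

ΣQ_DR = 813.0 m³/s; V = ΣQ_DR·Δt = 7.317 × 10^5 m³.
Runoff depth d = V / A = 11.26 mm.
C = d / P = 11.26 / 29.9 = 0.38.

C ≈ 0.38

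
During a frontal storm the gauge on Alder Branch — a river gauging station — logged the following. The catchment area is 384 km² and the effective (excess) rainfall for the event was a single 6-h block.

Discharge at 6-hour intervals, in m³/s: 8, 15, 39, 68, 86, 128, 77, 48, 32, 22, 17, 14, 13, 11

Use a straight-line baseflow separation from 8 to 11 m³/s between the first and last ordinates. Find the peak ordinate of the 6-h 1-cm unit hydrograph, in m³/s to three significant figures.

U_p ≈ 47.5 m³/s

Direct runoff: 0.00, 6.77, 30.54, 59.31, 77.08, 118.85, 67.62, 38.38, 22.15, 11.92, 6.69, 3.46, 2.23, 0.00 m³/s; ΣQ_DR = 445.0 m³/s, peak = 118.85 m³/s.
Runoff depth d = ΣQ_DR·Δt / A = 445.0 × 21600 / (384 km²) = 25.03 mm.
The 1-cm UH is the DRH scaled by (10 mm)/d, so U_p = 118.85 × 10/25.03 = 47.5 m³/s.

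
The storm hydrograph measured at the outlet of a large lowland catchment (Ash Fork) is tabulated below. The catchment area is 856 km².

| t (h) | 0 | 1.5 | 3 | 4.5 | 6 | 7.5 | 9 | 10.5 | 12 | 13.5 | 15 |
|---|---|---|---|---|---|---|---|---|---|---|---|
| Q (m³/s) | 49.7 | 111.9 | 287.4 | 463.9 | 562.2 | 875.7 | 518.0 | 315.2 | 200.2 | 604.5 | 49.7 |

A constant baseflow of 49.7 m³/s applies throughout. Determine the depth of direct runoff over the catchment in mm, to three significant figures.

Direct runoff: 0.0, 62.2, 237.7, 414.2, 512.5, 826.0, 468.3, 265.5, 150.5, 554.8, 0.0 m³/s; ΣQ_DR = 3492 m³/s.
V = ΣQ_DR · Δt = 3492 × 5400 s = 1.886 × 10^7 m³.
Over A = 856 km², depth = V / A = 22.0 mm.

d ≈ 22.0 mm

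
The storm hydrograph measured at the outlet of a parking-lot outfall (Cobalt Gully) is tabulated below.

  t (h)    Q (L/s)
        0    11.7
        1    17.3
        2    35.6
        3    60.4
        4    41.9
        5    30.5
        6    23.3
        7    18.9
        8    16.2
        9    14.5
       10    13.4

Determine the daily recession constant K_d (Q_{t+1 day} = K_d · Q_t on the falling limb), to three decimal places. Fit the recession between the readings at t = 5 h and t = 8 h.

K_d ≈ 0.006

Between t = 5 h and t = 8 h the flow falls from 30.5 to 16.2 L/s over 3×1 h = 3 h.
Per-interval ratio K = (16.2/30.5)^(1/3) = 0.8099; K_d = K^(24/1) = 0.006.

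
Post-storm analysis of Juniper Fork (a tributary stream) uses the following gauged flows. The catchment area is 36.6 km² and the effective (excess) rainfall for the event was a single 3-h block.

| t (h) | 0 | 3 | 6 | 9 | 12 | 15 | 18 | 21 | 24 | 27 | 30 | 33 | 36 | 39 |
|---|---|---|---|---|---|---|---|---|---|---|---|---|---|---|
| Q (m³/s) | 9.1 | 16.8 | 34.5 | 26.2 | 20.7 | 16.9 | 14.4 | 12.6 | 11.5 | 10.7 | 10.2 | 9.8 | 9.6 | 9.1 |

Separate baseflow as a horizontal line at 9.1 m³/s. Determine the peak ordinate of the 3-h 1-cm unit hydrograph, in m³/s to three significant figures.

U_p ≈ 10.2 m³/s

Direct runoff: 0.0, 7.7, 25.4, 17.1, 11.6, 7.8, 5.3, 3.5, 2.4, 1.6, 1.1, 0.7, 0.5, 0.0 m³/s; ΣQ_DR = 84.70 m³/s, peak = 25.4 m³/s.
Runoff depth d = ΣQ_DR·Δt / A = 84.70 × 10800 / (36.6 km²) = 24.99 mm.
The 1-cm UH is the DRH scaled by (10 mm)/d, so U_p = 25.4 × 10/24.99 = 10.2 m³/s.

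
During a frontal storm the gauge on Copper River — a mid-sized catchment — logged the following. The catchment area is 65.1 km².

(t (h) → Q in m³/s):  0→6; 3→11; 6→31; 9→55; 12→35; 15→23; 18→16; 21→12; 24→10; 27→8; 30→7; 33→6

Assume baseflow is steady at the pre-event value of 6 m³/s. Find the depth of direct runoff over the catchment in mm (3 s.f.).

Direct runoff: 0.0, 5.0, 25.0, 49.0, 29.0, 17.0, 10.0, 6.0, 4.0, 2.0, 1.0, 0.0 m³/s; ΣQ_DR = 148.0 m³/s.
V = ΣQ_DR · Δt = 148.0 × 10800 s = 1.598 × 10^6 m³.
Over A = 65.1 km², depth = V / A = 24.6 mm.

d ≈ 24.6 mm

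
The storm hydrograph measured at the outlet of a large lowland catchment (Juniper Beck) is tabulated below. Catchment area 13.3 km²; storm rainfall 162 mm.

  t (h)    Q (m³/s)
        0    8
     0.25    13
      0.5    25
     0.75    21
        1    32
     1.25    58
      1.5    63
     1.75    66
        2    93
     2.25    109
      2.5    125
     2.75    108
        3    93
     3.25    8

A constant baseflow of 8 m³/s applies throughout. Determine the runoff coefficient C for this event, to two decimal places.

C ≈ 0.30

ΣQ_DR = 710.0 m³/s; V = ΣQ_DR·Δt = 6.390 × 10^5 m³.
Runoff depth d = V / A = 48.05 mm.
C = d / P = 48.05 / 162 = 0.30.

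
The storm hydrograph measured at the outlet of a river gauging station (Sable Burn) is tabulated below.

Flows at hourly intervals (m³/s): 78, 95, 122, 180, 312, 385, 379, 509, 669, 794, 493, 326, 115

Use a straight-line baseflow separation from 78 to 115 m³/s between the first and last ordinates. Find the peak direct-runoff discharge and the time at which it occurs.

Q_p = 688.25 m³/s at t = 9 h

Subtracting baseflow gives direct-runoff ordinates: 0.00, 13.92, 37.83, 92.75, 221.67, 291.58, 282.50, 409.42, 566.33, 688.25, 384.17, 214.08, 0.00 m³/s.
The maximum is 688.25 m³/s, occurring at the reading for t = 9 h.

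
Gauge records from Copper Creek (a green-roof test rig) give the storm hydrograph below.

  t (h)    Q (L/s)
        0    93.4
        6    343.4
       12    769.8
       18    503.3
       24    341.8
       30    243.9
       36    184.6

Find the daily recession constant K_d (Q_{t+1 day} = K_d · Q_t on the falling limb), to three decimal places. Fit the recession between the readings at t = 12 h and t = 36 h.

Between t = 12 h and t = 36 h the flow falls from 769.8 to 184.6 L/s over 4×6 h = 24 h.
Per-interval ratio K = (184.6/769.8)^(1/4) = 0.6998; K_d = K^(24/6) = 0.240.

K_d ≈ 0.240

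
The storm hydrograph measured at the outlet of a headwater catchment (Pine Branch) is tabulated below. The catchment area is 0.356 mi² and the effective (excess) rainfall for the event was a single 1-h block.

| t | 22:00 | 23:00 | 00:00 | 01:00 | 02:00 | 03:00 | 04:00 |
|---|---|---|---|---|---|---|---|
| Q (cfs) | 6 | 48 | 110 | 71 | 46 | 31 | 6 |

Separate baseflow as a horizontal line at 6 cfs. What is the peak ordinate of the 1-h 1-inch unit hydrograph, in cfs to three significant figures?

U_p ≈ 86.6 cfs

Direct runoff: 0.0, 42.0, 104.0, 65.0, 40.0, 25.0, 0.0 cfs; ΣQ_DR = 276.0 cfs, peak = 104.0 cfs.
Runoff depth d = ΣQ_DR·Δt / A = 276.0 × 3600 / (0.356 mi²) = 1.201 in.
The 1-inch UH is the DRH scaled by (1 in)/d, so U_p = 104.0 × 1/1.201 = 86.6 cfs.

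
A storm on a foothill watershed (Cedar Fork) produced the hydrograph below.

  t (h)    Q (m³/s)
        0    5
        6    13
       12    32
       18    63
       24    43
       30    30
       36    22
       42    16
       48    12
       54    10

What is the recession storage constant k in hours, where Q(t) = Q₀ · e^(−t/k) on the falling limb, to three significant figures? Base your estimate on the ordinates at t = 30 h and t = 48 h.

On the falling limb, Q drops from 30 to 12 m³/s between t = 30 h and t = 48 h (Δt = 18 h).
k = −Δt / ln(Q₂/Q₁) = −18 / ln(12/30) = 19.6 h.

k ≈ 19.6 h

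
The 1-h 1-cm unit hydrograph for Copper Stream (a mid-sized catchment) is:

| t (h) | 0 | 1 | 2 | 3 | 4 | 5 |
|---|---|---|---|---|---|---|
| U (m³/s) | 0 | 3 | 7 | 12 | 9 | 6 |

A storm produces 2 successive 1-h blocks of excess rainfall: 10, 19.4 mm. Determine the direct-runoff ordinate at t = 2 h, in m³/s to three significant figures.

Q ≈ 12.8 m³/s

By discrete convolution, Q_j = Σ (P_i / 10 mm) · U_{j−i}.
At t = 2 h (j=2): Q = (10/10)·7 + (19.4/10)·3 = 12.8 m³/s.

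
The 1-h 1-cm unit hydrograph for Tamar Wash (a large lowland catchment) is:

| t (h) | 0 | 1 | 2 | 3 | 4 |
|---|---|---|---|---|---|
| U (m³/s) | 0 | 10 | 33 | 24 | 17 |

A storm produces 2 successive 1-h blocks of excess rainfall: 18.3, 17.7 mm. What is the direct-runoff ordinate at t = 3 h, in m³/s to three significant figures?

By discrete convolution, Q_j = Σ (P_i / 10 mm) · U_{j−i}.
At t = 3 h (j=3): Q = (18.3/10)·24 + (17.7/10)·33 = 102 m³/s.

Q ≈ 102 m³/s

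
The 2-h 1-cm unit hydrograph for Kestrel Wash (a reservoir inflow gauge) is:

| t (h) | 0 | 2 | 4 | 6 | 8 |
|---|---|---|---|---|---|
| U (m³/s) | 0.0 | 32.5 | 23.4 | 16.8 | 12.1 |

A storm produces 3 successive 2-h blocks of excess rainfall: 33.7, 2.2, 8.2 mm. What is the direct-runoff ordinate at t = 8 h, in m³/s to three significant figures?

By discrete convolution, Q_j = Σ (P_i / 10 mm) · U_{j−i}.
At t = 8 h (j=4): Q = (33.7/10)·12.1 + (2.2/10)·16.8 + (8.2/10)·23.4 = 63.7 m³/s.

Q ≈ 63.7 m³/s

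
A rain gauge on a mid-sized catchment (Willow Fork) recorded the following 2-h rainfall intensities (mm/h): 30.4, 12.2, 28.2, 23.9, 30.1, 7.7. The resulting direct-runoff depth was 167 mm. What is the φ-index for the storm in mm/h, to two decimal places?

Only the 5 blocks with intensity above φ contribute runoff: 30.4, 12.2, 28.2, 23.9, 30.1 mm/h.
Σ(I−φ)·Δt = d  ⇒  (30.4+12.2+28.2+23.9+30.1 − 5φ)·2 = 167
φ = (124.8 − 167/2) / 5 = 8.26 mm/h.

φ ≈ 8.26 mm/h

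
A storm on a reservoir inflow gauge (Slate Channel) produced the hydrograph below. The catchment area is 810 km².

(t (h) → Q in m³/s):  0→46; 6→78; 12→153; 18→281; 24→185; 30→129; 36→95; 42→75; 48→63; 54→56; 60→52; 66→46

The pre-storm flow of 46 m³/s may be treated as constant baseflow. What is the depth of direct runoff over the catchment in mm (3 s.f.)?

Direct runoff: 0.0, 32.0, 107.0, 235.0, 139.0, 83.0, 49.0, 29.0, 17.0, 10.0, 6.0, 0.0 m³/s; ΣQ_DR = 707.0 m³/s.
V = ΣQ_DR · Δt = 707.0 × 21600 s = 1.527 × 10^7 m³.
Over A = 810 km², depth = V / A = 18.9 mm.

d ≈ 18.9 mm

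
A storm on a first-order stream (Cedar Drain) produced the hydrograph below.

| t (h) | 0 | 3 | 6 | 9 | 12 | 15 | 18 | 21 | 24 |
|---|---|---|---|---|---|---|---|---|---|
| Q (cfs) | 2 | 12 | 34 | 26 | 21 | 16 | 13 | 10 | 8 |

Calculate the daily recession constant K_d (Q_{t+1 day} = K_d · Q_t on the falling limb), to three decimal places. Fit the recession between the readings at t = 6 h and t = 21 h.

K_d ≈ 0.141

Between t = 6 h and t = 21 h the flow falls from 34 to 10 cfs over 5×3 h = 15 h.
Per-interval ratio K = (10/34)^(1/5) = 0.7829; K_d = K^(24/3) = 0.141.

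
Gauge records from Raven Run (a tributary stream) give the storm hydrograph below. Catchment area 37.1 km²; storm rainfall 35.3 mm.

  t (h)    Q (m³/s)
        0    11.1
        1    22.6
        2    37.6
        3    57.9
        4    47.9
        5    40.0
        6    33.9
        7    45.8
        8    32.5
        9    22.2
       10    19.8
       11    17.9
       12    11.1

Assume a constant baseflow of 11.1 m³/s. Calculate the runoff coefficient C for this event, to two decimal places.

C ≈ 0.70

ΣQ_DR = 256.0 m³/s; V = ΣQ_DR·Δt = 9.216 × 10^5 m³.
Runoff depth d = V / A = 24.84 mm.
C = d / P = 24.84 / 35.3 = 0.70.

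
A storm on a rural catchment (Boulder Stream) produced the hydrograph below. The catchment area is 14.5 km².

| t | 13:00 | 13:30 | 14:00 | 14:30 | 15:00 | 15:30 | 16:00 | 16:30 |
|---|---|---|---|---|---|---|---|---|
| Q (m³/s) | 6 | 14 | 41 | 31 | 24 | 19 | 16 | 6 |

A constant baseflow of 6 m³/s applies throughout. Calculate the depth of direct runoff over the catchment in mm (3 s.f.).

d ≈ 13.5 mm

Direct runoff: 0.0, 8.0, 35.0, 25.0, 18.0, 13.0, 10.0, 0.0 m³/s; ΣQ_DR = 109.0 m³/s.
V = ΣQ_DR · Δt = 109.0 × 1800 s = 1.962 × 10^5 m³.
Over A = 14.5 km², depth = V / A = 13.5 mm.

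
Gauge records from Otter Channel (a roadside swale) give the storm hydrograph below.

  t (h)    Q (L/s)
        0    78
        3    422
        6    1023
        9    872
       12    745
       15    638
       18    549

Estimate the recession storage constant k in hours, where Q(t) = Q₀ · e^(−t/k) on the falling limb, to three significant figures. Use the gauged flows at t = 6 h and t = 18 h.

On the falling limb, Q drops from 1023 to 549 L/s between t = 6 h and t = 18 h (Δt = 12 h).
k = −Δt / ln(Q₂/Q₁) = −12 / ln(549/1023) = 19.3 h.

k ≈ 19.3 h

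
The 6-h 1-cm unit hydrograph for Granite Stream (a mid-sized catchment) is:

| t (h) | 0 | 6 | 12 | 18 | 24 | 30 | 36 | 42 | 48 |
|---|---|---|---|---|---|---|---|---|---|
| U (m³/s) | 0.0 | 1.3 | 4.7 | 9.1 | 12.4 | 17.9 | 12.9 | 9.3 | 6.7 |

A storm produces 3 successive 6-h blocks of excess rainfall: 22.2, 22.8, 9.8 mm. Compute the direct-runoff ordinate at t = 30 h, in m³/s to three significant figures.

By discrete convolution, Q_j = Σ (P_i / 10 mm) · U_{j−i}.
At t = 30 h (j=5): Q = (22.2/10)·17.9 + (22.8/10)·12.4 + (9.8/10)·9.1 = 76.9 m³/s.

Q ≈ 76.9 m³/s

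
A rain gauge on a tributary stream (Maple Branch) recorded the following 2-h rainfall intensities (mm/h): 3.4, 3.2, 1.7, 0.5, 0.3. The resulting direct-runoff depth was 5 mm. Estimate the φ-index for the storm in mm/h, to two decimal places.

φ ≈ 2.05 mm/h

Only the 2 blocks with intensity above φ contribute runoff: 3.4, 3.2 mm/h.
Σ(I−φ)·Δt = d  ⇒  (3.4+3.2 − 2φ)·2 = 5
φ = (6.600 − 5/2) / 2 = 2.05 mm/h.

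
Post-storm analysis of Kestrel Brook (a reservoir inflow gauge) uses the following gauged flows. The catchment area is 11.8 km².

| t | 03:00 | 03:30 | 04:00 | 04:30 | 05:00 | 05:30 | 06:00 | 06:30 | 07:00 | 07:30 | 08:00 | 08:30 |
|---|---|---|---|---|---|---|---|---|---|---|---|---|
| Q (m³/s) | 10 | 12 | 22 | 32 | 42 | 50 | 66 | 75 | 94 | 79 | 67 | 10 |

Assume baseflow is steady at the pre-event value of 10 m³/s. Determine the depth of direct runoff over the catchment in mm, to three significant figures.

Direct runoff: 0.0, 2.0, 12.0, 22.0, 32.0, 40.0, 56.0, 65.0, 84.0, 69.0, 57.0, 0.0 m³/s; ΣQ_DR = 439.0 m³/s.
V = ΣQ_DR · Δt = 439.0 × 1800 s = 7.902 × 10^5 m³.
Over A = 11.8 km², depth = V / A = 67.0 mm.

d ≈ 67.0 mm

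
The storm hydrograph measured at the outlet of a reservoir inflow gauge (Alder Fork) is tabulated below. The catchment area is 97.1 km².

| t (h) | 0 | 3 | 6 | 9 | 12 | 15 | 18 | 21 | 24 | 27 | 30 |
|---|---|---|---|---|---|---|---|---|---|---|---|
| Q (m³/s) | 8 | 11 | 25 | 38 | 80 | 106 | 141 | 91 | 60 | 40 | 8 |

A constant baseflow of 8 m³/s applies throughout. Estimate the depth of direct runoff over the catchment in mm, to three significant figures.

d ≈ 57.8 mm

Direct runoff: 0.0, 3.0, 17.0, 30.0, 72.0, 98.0, 133.0, 83.0, 52.0, 32.0, 0.0 m³/s; ΣQ_DR = 520.0 m³/s.
V = ΣQ_DR · Δt = 520.0 × 10800 s = 5.616 × 10^6 m³.
Over A = 97.1 km², depth = V / A = 57.8 mm.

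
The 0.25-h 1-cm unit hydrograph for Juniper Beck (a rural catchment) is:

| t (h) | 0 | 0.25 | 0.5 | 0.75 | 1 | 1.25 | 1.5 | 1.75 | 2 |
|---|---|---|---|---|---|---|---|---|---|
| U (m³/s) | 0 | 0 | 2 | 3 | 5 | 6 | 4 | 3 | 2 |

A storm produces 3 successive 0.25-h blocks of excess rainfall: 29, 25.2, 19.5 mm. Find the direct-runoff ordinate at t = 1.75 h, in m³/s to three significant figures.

Q ≈ 30.5 m³/s

By discrete convolution, Q_j = Σ (P_i / 10 mm) · U_{j−i}.
At t = 1.75 h (j=7): Q = (29/10)·3 + (25.2/10)·4 + (19.5/10)·6 = 30.5 m³/s.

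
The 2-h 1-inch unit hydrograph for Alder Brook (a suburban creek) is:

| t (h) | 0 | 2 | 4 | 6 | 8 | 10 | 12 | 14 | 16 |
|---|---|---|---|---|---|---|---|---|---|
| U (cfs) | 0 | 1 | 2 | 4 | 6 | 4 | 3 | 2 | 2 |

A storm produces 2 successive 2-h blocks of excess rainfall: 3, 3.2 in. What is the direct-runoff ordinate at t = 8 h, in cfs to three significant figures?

Q ≈ 30.8 cfs

By discrete convolution, Q_j = Σ (P_i / 1 in) · U_{j−i}.
At t = 8 h (j=4): Q = (3/1)·6 + (3.2/1)·4 = 30.8 cfs.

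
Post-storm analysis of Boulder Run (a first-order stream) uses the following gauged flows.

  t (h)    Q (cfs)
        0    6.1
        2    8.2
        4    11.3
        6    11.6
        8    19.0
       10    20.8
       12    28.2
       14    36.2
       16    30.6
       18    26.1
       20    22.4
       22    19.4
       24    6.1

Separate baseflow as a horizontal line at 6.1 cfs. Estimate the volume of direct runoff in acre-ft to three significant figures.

V ≈ 27.6 acre-ft

Direct-runoff ordinates (Q − Q_b): 0.0, 2.1, 5.2, 5.5, 12.9, 14.7, 22.1, 30.1, 24.5, 20.0, 16.3, 13.3, 0.0 cfs.
ΣQ_DR = 166.7 cfs.
With Δt = 2 h = 7200 s, V = ΣQ_DR · Δt = 166.7 × 7200 = 1.20 × 10^6 ft³ = 27.6 acre-ft.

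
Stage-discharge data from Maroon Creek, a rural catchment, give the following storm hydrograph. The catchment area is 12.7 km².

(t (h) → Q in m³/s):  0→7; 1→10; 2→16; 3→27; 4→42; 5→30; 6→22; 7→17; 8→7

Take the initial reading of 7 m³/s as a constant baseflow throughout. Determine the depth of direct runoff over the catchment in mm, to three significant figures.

d ≈ 32.6 mm

Direct runoff: 0.0, 3.0, 9.0, 20.0, 35.0, 23.0, 15.0, 10.0, 0.0 m³/s; ΣQ_DR = 115.0 m³/s.
V = ΣQ_DR · Δt = 115.0 × 3600 s = 4.140 × 10^5 m³.
Over A = 12.7 km², depth = V / A = 32.6 mm.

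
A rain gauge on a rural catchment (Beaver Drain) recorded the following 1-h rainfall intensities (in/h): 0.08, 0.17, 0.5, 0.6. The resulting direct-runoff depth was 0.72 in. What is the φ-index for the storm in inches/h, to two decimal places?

Only the 2 blocks with intensity above φ contribute runoff: 0.5, 0.6 in/h.
Σ(I−φ)·Δt = d  ⇒  (0.5+0.6 − 2φ)·1 = 0.72
φ = (1.100 − 0.72/1) / 2 = 0.19 in/h.

φ ≈ 0.19 in/h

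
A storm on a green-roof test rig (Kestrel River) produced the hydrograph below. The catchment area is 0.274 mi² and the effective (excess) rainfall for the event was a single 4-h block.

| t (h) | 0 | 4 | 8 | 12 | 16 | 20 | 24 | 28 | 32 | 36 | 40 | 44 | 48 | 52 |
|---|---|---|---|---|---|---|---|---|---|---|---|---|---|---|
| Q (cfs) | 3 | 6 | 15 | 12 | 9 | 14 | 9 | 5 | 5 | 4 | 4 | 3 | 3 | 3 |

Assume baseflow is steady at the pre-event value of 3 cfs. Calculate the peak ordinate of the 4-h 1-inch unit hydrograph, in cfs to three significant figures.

U_p ≈ 10.0 cfs

Direct runoff: 0.0, 3.0, 12.0, 9.0, 6.0, 11.0, 6.0, 2.0, 2.0, 1.0, 1.0, 0.0, 0.0, 0.0 cfs; ΣQ_DR = 53.00 cfs, peak = 12.0 cfs.
Runoff depth d = ΣQ_DR·Δt / A = 53.00 × 14400 / (0.274 mi²) = 1.199 in.
The 1-inch UH is the DRH scaled by (1 in)/d, so U_p = 12.0 × 1/1.199 = 10.0 cfs.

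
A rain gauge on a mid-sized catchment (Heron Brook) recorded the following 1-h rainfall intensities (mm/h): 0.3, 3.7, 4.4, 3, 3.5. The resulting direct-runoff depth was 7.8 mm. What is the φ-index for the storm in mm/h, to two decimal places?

φ ≈ 1.70 mm/h

Only the 4 blocks with intensity above φ contribute runoff: 3.7, 4.4, 3, 3.5 mm/h.
Σ(I−φ)·Δt = d  ⇒  (3.7+4.4+3+3.5 − 4φ)·1 = 7.8
φ = (14.60 − 7.8/1) / 4 = 1.70 mm/h.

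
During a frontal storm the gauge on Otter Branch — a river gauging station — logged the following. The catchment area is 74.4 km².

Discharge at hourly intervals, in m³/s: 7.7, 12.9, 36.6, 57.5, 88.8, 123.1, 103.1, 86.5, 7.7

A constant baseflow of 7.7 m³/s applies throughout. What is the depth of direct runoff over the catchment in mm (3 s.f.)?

Direct runoff: 0.0, 5.2, 28.9, 49.8, 81.1, 115.4, 95.4, 78.8, 0.0 m³/s; ΣQ_DR = 454.6 m³/s.
V = ΣQ_DR · Δt = 454.6 × 3600 s = 1.637 × 10^6 m³.
Over A = 74.4 km², depth = V / A = 22.0 mm.

d ≈ 22.0 mm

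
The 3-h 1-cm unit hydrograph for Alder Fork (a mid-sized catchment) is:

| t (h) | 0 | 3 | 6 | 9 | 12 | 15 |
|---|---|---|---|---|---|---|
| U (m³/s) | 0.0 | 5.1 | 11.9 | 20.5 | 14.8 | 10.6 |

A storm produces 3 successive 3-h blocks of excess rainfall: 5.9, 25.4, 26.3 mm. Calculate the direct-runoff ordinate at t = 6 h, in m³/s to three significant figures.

Q ≈ 20.0 m³/s

By discrete convolution, Q_j = Σ (P_i / 10 mm) · U_{j−i}.
At t = 6 h (j=2): Q = (5.9/10)·11.9 + (25.4/10)·5.1 + (26.3/10)·0.0 = 20.0 m³/s.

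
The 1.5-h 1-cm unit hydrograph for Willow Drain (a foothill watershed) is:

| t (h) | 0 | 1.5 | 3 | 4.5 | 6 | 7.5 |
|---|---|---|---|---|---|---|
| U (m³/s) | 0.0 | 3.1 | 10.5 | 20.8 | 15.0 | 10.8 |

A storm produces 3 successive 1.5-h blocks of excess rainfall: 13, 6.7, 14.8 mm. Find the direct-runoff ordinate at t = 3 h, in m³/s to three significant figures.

By discrete convolution, Q_j = Σ (P_i / 10 mm) · U_{j−i}.
At t = 3 h (j=2): Q = (13/10)·10.5 + (6.7/10)·3.1 + (14.8/10)·0.0 = 15.7 m³/s.

Q ≈ 15.7 m³/s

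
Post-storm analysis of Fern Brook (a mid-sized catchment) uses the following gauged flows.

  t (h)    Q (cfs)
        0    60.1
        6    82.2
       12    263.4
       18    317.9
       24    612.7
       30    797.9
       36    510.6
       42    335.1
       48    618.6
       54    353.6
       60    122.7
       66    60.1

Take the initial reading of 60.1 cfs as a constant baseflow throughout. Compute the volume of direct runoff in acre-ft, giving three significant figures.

V ≈ 1690 acre-ft

Direct-runoff ordinates (Q − Q_b): 0.0, 22.1, 203.3, 257.8, 552.6, 737.8, 450.5, 275.0, 558.5, 293.5, 62.6, 0.0 cfs.
ΣQ_DR = 3414 cfs.
With Δt = 6 h = 21600 s, V = ΣQ_DR · Δt = 3414 × 21600 = 7.37 × 10^7 ft³ = 1690 acre-ft.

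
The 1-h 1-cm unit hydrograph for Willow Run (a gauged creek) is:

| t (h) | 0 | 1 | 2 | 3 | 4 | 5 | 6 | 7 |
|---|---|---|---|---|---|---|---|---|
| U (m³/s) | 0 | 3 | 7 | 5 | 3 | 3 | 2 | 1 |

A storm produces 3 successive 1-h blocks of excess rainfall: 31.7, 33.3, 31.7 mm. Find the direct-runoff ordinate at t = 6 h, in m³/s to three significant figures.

By discrete convolution, Q_j = Σ (P_i / 10 mm) · U_{j−i}.
At t = 6 h (j=6): Q = (31.7/10)·2 + (33.3/10)·3 + (31.7/10)·3 = 25.8 m³/s.

Q ≈ 25.8 m³/s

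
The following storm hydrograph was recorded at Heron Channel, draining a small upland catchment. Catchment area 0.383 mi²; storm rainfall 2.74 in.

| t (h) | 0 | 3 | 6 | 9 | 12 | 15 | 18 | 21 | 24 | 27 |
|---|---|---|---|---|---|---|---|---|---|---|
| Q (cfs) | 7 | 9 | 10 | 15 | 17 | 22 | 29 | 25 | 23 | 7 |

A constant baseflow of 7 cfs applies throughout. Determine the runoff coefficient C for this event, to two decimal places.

C ≈ 0.42

ΣQ_DR = 94.00 cfs; V = ΣQ_DR·Δt = 1.015 × 10^6 ft³.
Runoff depth d = V / A = 1.141 in.
C = d / P = 1.141 / 2.74 = 0.42.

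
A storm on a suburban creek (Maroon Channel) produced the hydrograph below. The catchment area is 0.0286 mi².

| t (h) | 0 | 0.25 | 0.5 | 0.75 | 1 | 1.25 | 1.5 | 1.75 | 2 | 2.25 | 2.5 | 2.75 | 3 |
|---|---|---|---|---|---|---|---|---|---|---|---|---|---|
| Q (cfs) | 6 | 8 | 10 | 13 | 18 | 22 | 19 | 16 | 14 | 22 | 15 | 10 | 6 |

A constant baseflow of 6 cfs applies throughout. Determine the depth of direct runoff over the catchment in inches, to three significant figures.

d ≈ 1.37 in

Direct runoff: 0.0, 2.0, 4.0, 7.0, 12.0, 16.0, 13.0, 10.0, 8.0, 16.0, 9.0, 4.0, 0.0 cfs; ΣQ_DR = 101.0 cfs.
V = ΣQ_DR · Δt = 101.0 × 900 s = 90900 ft³.
Over A = 0.0286 mi², depth = V / A = 1.37 in.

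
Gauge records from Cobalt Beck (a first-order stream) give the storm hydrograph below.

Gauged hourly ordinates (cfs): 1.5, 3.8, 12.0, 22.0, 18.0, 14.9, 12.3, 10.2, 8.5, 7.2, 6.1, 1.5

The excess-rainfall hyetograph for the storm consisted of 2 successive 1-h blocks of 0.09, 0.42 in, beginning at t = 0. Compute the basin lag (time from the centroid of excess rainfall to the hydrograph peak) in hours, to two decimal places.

Centroid of excess rainfall: t_c = Σ P_i·t̄_i / ΣP_i = 1.3235 h (block centres at 0.5, 1.5 h).
Hydrograph peak occurs at t = 3 h, so basin lag t_L = 3 − 1.3235 = 1.68 h.

t_L ≈ 1.68 h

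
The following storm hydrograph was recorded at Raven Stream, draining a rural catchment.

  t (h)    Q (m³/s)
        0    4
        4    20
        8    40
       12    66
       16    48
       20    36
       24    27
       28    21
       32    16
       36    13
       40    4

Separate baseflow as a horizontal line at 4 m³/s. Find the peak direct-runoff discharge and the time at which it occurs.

Subtracting baseflow gives direct-runoff ordinates: 0.0, 16.0, 36.0, 62.0, 44.0, 32.0, 23.0, 17.0, 12.0, 9.0, 0.0 m³/s.
The maximum is 62.0 m³/s, occurring at the reading for t = 12 h.

Q_p = 62.0 m³/s at t = 12 h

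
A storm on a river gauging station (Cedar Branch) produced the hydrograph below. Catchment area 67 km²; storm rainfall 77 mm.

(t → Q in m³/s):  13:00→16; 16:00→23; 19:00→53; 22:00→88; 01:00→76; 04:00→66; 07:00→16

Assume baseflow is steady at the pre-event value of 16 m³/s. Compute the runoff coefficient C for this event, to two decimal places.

ΣQ_DR = 226.0 m³/s; V = ΣQ_DR·Δt = 2.441 × 10^6 m³.
Runoff depth d = V / A = 36.43 mm.
C = d / P = 36.43 / 77 = 0.47.

C ≈ 0.47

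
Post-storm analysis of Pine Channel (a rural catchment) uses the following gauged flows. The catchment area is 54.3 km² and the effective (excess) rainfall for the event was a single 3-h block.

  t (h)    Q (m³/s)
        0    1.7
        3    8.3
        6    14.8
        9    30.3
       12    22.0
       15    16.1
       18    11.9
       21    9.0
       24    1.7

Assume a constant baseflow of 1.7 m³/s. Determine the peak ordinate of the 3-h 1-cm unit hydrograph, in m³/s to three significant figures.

Direct runoff: 0.0, 6.6, 13.1, 28.6, 20.3, 14.4, 10.2, 7.3, 0.0 m³/s; ΣQ_DR = 100.5 m³/s, peak = 28.6 m³/s.
Runoff depth d = ΣQ_DR·Δt / A = 100.5 × 10800 / (54.3 km²) = 19.99 mm.
The 1-cm UH is the DRH scaled by (10 mm)/d, so U_p = 28.6 × 10/19.99 = 14.3 m³/s.

U_p ≈ 14.3 m³/s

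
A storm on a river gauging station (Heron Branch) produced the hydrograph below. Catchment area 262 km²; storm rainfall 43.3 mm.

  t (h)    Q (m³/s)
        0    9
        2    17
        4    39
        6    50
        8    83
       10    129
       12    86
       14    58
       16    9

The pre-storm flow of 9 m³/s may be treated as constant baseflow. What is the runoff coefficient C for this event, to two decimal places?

C ≈ 0.25

ΣQ_DR = 399.0 m³/s; V = ΣQ_DR·Δt = 2.873 × 10^6 m³.
Runoff depth d = V / A = 10.96 mm.
C = d / P = 10.96 / 43.3 = 0.25.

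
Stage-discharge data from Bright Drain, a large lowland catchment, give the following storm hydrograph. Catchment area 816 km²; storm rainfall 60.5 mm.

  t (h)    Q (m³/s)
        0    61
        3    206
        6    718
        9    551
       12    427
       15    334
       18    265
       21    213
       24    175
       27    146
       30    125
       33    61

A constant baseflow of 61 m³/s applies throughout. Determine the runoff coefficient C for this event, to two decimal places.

C ≈ 0.56

ΣQ_DR = 2550 m³/s; V = ΣQ_DR·Δt = 2.754 × 10^7 m³.
Runoff depth d = V / A = 33.75 mm.
C = d / P = 33.75 / 60.5 = 0.56.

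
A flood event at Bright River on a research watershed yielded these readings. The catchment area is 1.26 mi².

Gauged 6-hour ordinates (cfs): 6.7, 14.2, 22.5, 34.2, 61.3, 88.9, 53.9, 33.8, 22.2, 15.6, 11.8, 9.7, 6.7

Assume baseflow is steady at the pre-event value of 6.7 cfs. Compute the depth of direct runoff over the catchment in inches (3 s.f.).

d ≈ 2.17 in

Direct runoff: 0.0, 7.5, 15.8, 27.5, 54.6, 82.2, 47.2, 27.1, 15.5, 8.9, 5.1, 3.0, 0.0 cfs; ΣQ_DR = 294.4 cfs.
V = ΣQ_DR · Δt = 294.4 × 21600 s = 6.359 × 10^6 ft³.
Over A = 1.26 mi², depth = V / A = 2.17 in.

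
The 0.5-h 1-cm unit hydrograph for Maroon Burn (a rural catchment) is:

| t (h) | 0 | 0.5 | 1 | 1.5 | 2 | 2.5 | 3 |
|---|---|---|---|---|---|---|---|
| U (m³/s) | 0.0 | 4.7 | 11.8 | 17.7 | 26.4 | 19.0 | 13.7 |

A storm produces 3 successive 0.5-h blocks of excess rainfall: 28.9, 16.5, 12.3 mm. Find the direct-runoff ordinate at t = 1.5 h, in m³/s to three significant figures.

Q ≈ 76.4 m³/s

By discrete convolution, Q_j = Σ (P_i / 10 mm) · U_{j−i}.
At t = 1.5 h (j=3): Q = (28.9/10)·17.7 + (16.5/10)·11.8 + (12.3/10)·4.7 = 76.4 m³/s.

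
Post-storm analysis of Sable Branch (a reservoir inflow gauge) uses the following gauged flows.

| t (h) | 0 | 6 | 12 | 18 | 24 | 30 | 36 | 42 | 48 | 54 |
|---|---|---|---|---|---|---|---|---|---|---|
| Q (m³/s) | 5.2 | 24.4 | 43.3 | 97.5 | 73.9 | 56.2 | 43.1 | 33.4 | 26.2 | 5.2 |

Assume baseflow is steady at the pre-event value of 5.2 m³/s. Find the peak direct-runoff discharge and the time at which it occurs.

Q_p = 92.3 m³/s at t = 18 h

Subtracting baseflow gives direct-runoff ordinates: 0.0, 19.2, 38.1, 92.3, 68.7, 51.0, 37.9, 28.2, 21.0, 0.0 m³/s.
The maximum is 92.3 m³/s, occurring at the reading for t = 18 h.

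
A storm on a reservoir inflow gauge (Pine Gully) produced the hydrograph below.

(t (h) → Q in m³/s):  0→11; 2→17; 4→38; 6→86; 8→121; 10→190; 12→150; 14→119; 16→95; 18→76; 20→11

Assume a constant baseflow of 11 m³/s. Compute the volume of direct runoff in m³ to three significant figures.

V ≈ 5.71 × 10^6 m³

Direct-runoff ordinates (Q − Q_b): 0.0, 6.0, 27.0, 75.0, 110.0, 179.0, 139.0, 108.0, 84.0, 65.0, 0.0 m³/s.
ΣQ_DR = 793.0 m³/s.
With Δt = 2 h = 7200 s, V = ΣQ_DR · Δt = 793.0 × 7200 = 5.71 × 10^6 m³.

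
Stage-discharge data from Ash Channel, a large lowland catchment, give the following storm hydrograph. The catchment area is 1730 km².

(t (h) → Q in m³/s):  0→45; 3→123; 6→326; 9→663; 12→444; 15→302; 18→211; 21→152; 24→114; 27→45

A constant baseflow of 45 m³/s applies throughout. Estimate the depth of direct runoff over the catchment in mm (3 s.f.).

Direct runoff: 0.0, 78.0, 281.0, 618.0, 399.0, 257.0, 166.0, 107.0, 69.0, 0.0 m³/s; ΣQ_DR = 1975 m³/s.
V = ΣQ_DR · Δt = 1975 × 10800 s = 2.133 × 10^7 m³.
Over A = 1730 km², depth = V / A = 12.3 mm.

d ≈ 12.3 mm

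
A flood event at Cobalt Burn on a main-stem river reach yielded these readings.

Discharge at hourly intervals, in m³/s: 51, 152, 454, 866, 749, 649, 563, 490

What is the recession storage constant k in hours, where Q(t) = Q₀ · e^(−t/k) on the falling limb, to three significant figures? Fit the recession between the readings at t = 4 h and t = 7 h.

On the falling limb, Q drops from 749 to 490 m³/s between t = 4 h and t = 7 h (Δt = 3 h).
k = −Δt / ln(Q₂/Q₁) = −3 / ln(490/749) = 7.07 h.

k ≈ 7.07 h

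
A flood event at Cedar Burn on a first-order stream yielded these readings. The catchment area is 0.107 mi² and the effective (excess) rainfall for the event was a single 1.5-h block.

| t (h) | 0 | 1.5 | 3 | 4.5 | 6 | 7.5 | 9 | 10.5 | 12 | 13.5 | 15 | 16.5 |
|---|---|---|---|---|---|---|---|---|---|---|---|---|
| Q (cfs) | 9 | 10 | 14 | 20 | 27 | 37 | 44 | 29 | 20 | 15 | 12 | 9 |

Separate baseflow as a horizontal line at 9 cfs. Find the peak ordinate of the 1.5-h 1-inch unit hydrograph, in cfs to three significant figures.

U_p ≈ 11.7 cfs

Direct runoff: 0.0, 1.0, 5.0, 11.0, 18.0, 28.0, 35.0, 20.0, 11.0, 6.0, 3.0, 0.0 cfs; ΣQ_DR = 138.0 cfs, peak = 35.0 cfs.
Runoff depth d = ΣQ_DR·Δt / A = 138.0 × 5400 / (0.107 mi²) = 2.998 in.
The 1-inch UH is the DRH scaled by (1 in)/d, so U_p = 35.0 × 1/2.998 = 11.7 cfs.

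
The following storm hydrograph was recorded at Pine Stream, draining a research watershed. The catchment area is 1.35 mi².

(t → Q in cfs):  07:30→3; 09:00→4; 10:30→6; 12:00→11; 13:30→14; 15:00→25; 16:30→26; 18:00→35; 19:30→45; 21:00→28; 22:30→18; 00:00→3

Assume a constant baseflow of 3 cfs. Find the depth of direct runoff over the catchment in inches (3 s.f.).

Direct runoff: 0.0, 1.0, 3.0, 8.0, 11.0, 22.0, 23.0, 32.0, 42.0, 25.0, 15.0, 0.0 cfs; ΣQ_DR = 182.0 cfs.
V = ΣQ_DR · Δt = 182.0 × 5400 s = 9.828 × 10^5 ft³.
Over A = 1.35 mi², depth = V / A = 0.313 in.

d ≈ 0.313 in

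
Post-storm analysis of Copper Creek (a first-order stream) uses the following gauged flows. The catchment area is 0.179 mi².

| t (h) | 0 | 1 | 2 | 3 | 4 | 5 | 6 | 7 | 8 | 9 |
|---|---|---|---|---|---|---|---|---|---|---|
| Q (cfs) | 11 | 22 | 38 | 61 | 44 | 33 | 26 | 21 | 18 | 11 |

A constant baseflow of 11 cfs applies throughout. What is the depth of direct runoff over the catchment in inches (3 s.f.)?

Direct runoff: 0.0, 11.0, 27.0, 50.0, 33.0, 22.0, 15.0, 10.0, 7.0, 0.0 cfs; ΣQ_DR = 175.0 cfs.
V = ΣQ_DR · Δt = 175.0 × 3600 s = 6.300 × 10^5 ft³.
Over A = 0.179 mi², depth = V / A = 1.51 in.

d ≈ 1.51 in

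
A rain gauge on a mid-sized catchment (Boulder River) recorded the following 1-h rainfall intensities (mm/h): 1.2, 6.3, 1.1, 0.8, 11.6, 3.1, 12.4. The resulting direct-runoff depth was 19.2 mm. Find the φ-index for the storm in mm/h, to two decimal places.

Only the 3 blocks with intensity above φ contribute runoff: 6.3, 11.6, 12.4 mm/h.
Σ(I−φ)·Δt = d  ⇒  (6.3+11.6+12.4 − 3φ)·1 = 19.2
φ = (30.30 − 19.2/1) / 3 = 3.70 mm/h.

φ ≈ 3.70 mm/h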